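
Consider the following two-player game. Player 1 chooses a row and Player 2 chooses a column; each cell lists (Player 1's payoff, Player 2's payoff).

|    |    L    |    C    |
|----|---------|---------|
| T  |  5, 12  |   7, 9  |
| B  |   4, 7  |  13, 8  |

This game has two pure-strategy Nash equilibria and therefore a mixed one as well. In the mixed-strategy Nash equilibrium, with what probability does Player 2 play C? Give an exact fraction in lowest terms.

Player 2's mix q on L must make Player 1 indifferent between T and B.
Player 1's payoff from T: 5q + 7(1−q). From B: 4q + 13(1−q).
Set equal: 1q = 6(1−q) → q = 6/7.
Probability on C is 1 − 6/7 = 1/7.

1/7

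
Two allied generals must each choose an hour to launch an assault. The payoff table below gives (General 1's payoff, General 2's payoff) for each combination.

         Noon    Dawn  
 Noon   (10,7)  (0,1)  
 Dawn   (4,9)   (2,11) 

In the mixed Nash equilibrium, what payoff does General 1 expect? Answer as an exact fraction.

5/2

General 2 mixes with probability q on Noon, chosen so General 1 is indifferent: 10q + 0(1−q) = 4q + 2(1−q) gives q = 1/4.
General 1's expected payoff (from either row, since indifferent) is 10·1/4 + 0·3/4 = 5/2.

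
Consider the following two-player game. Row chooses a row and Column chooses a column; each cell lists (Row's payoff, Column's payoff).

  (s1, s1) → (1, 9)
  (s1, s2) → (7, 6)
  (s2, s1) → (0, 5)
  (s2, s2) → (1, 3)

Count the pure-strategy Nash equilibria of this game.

1

Both s1: Row gets 1 (best alternative 0); Column gets 9 (best alternative 6). Neither deviates — NE.
Both s2 is not a NE: Row would switch to s1 (7 > 1).
No other cell survives both best-response checks, so there is 1 pure NE.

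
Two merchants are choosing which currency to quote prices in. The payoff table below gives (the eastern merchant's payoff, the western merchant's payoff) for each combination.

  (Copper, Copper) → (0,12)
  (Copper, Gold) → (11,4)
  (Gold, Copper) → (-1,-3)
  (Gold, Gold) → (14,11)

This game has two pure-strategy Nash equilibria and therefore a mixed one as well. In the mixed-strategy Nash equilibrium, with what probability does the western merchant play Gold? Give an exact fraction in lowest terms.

The western merchant's mix q on Copper must make the eastern merchant indifferent between Copper and Gold.
The eastern merchant's payoff from Copper: 0q + 11(1−q). From Gold: (-1)q + 14(1−q).
Set equal: 1q = 3(1−q) → q = 3/4.
Probability on Gold is 1 − 3/4 = 1/4.

1/4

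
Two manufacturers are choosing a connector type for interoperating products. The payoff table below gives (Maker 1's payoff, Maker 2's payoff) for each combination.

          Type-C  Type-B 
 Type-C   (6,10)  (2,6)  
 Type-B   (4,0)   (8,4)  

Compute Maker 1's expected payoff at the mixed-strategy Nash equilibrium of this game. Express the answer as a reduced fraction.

Maker 2 mixes with probability q on Type-C, chosen so Maker 1 is indifferent: 6q + 2(1−q) = 4q + 8(1−q) gives q = 3/4.
Maker 1's expected payoff (from either row, since indifferent) is 6·3/4 + 2·1/4 = 5.

5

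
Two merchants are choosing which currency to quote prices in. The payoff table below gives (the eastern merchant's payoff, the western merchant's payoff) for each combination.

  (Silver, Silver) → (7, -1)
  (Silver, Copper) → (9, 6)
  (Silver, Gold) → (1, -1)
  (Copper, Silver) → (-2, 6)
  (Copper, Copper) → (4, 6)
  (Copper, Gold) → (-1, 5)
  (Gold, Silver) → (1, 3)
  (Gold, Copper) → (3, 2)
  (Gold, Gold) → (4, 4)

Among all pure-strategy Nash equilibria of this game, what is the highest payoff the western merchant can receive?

6

(Silver, Copper) is a pure NE (the eastern merchant: 9 ≥ 4; the western merchant: 6 ≥ -1). The western merchant gets 6.
Both Gold is a pure NE (the eastern merchant: 4 ≥ 1; the western merchant: 4 ≥ 3). The western merchant gets 4.
Every other cell has a profitable deviation for at least one player. Highest of {6, 4} is 6.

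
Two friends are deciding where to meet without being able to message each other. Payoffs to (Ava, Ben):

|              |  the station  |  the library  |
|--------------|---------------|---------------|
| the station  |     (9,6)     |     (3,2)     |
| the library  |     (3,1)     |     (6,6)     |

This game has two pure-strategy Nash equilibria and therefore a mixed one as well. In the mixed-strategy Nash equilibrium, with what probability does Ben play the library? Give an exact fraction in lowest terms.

Ben's mix q on the station must make Ava indifferent between the station and the library.
Ava's payoff from the station: 9q + 3(1−q). From the library: 3q + 6(1−q).
Set equal: 6q = 3(1−q) → q = 3/9 = 1/3.
Probability on the library is 1 − 1/3 = 2/3.

2/3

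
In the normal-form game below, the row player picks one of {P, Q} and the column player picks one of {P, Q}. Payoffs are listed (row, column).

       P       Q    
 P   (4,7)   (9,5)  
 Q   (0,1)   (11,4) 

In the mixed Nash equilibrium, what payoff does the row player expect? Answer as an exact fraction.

The column player mixes with probability q on P, chosen so the row player is indifferent: 4q + 9(1−q) = 0q + 11(1−q) gives q = 1/3.
The row player's expected payoff (from either row, since indifferent) is 4·1/3 + 9·2/3 = 22/3.

22/3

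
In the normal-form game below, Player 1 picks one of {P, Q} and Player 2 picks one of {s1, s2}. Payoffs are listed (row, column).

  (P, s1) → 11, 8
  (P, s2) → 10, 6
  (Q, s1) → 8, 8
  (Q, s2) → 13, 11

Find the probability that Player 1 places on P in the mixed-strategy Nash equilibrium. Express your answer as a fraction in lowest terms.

3/5

Player 1's mix p on P must make Player 2 indifferent between s1 and s2.
Player 2's payoff from s1: 8p + 8(1−p). From s2: 6p + 11(1−p).
Set equal: 2p = 3(1−p) → p = 3/5.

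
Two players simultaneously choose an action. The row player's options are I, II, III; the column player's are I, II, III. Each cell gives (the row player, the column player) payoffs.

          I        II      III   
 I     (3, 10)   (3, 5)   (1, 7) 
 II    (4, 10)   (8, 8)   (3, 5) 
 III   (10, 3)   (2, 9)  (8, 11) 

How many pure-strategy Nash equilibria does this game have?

1

Both III: the row player gets 8 (best alternative 3); the column player gets 11 (best alternative 9). Neither deviates — NE.
Both I is not a NE: the row player would switch to III (10 > 3).
No other cell survives both best-response checks, so there is 1 pure NE.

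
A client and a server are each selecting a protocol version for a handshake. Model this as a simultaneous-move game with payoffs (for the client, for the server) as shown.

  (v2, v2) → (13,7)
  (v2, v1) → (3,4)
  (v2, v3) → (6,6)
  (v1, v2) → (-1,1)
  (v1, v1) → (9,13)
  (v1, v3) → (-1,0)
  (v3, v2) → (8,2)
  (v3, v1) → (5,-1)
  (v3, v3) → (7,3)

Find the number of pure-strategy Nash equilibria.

3

Both v2: the client gets 13 (best alternative 8); the server gets 7 (best alternative 6). Neither deviates — NE.
Both v1: the client gets 9 (best alternative 5); the server gets 13 (best alternative 1). Neither deviates — NE.
Both v3: the client gets 7 (best alternative 6); the server gets 3 (best alternative 2). Neither deviates — NE.
(v2, v1) is not a NE: the client would switch to v1 (9 > 3).
No other cell survives both best-response checks, so there are 3 pure NE.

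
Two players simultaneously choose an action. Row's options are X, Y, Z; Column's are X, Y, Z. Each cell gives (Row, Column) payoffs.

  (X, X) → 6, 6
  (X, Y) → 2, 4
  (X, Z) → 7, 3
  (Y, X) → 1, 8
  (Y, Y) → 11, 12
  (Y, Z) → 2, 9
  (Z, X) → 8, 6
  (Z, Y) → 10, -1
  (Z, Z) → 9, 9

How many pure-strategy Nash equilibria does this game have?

2

Both Y: Row gets 11 (best alternative 10); Column gets 12 (best alternative 9). Neither deviates — NE.
Both Z: Row gets 9 (best alternative 7); Column gets 9 (best alternative 6). Neither deviates — NE.
Both X is not a NE: Row would switch to Z (8 > 6).
No other cell survives both best-response checks, so there are 2 pure NE.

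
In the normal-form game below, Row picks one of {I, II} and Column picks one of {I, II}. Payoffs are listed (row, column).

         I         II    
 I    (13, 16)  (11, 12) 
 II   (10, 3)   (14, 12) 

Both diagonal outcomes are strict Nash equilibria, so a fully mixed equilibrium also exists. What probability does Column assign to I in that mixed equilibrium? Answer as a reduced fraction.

1/2

Column's mix q on I must make Row indifferent between I and II.
Row's payoff from I: 13q + 11(1−q). From II: 10q + 14(1−q).
Set equal: 3q = 3(1−q) → q = 3/6 = 1/2.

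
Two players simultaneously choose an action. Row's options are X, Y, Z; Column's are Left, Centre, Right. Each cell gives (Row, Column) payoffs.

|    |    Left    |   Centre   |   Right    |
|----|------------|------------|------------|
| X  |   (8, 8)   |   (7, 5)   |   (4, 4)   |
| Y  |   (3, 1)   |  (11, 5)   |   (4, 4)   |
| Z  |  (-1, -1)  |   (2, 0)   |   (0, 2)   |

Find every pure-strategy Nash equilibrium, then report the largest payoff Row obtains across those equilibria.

(X, Left) is a pure NE (Row: 8 ≥ 3; Column: 8 ≥ 5). Row gets 8.
(Y, Centre) is a pure NE (Row: 11 ≥ 7; Column: 5 ≥ 4). Row gets 11.
Every other cell has a profitable deviation for at least one player. Highest of {8, 11} is 11.

11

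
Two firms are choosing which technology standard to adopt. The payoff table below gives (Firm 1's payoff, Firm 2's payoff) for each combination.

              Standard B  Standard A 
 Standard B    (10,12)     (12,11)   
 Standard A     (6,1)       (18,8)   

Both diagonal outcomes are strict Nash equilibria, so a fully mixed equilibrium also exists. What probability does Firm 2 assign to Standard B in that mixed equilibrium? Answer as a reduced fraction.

3/5

Firm 2's mix q on Standard B must make Firm 1 indifferent between Standard B and Standard A.
Firm 1's payoff from Standard B: 10q + 12(1−q). From Standard A: 6q + 18(1−q).
Set equal: 4q = 6(1−q) → q = 6/10 = 3/5.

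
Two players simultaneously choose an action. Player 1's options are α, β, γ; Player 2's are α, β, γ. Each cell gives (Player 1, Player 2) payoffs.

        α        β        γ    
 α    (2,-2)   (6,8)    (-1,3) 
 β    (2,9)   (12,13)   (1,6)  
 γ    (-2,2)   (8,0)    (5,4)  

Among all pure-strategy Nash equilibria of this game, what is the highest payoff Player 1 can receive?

12

Both β is a pure NE (Player 1: 12 ≥ 8; Player 2: 13 ≥ 9). Player 1 gets 12.
Both γ is a pure NE (Player 1: 5 ≥ 1; Player 2: 4 ≥ 2). Player 1 gets 5.
Every other cell has a profitable deviation for at least one player. Highest of {12, 5} is 12.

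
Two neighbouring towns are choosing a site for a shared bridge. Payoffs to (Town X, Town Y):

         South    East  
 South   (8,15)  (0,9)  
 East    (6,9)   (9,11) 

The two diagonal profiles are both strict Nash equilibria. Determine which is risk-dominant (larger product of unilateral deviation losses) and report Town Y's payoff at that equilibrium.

11

At both South: Town X loses 8 − 6 = 2 by deviating; Town Y loses 15 − 9 = 6. Product = 2·6 = 12.
At both East: Town X loses 9 − 0 = 9 by deviating; Town Y loses 11 − 9 = 2. Product = 9·2 = 18.
18 > 12, so both East is risk-dominant. Town Y's payoff there is 11.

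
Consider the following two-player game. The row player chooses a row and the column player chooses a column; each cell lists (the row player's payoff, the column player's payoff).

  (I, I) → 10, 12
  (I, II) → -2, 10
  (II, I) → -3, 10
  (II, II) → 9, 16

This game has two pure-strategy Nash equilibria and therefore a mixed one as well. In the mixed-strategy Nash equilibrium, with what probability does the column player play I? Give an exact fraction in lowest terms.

11/24

The column player's mix q on I must make the row player indifferent between I and II.
The row player's payoff from I: 10q + (-2)(1−q). From II: (-3)q + 9(1−q).
Set equal: 13q = 11(1−q) → q = 11/24.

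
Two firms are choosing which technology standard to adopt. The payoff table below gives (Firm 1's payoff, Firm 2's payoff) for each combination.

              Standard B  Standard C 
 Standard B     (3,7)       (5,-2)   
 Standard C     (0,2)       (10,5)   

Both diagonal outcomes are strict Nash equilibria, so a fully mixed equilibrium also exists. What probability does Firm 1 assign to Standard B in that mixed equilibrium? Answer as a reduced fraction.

1/4

Firm 1's mix p on Standard B must make Firm 2 indifferent between Standard B and Standard C.
Firm 2's payoff from Standard B: 7p + 2(1−p). From Standard C: (-2)p + 5(1−p).
Set equal: 9p = 3(1−p) → p = 3/12 = 1/4.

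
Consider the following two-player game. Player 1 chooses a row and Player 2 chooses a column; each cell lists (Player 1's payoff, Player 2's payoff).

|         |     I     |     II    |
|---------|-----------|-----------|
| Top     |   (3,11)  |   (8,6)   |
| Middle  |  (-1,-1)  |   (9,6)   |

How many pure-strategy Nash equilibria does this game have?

(Top, I): Player 1 gets 3 (best alternative -1); Player 2 gets 11 (best alternative 6). Neither deviates — NE.
(Middle, II): Player 1 gets 9 (best alternative 8); Player 2 gets 6 (best alternative -1). Neither deviates — NE.
(Middle, I) is not a NE: Player 1 would switch to Top (3 > -1).
No other cell survives both best-response checks, so there are 2 pure NE.

2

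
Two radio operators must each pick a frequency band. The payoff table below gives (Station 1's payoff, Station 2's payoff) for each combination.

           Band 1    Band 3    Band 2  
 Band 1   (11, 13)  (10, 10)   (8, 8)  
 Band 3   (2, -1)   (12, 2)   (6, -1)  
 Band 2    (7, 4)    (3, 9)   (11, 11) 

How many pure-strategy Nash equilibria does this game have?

3

Both Band 1: Station 1 gets 11 (best alternative 7); Station 2 gets 13 (best alternative 10). Neither deviates — NE.
Both Band 3: Station 1 gets 12 (best alternative 10); Station 2 gets 2 (best alternative -1). Neither deviates — NE.
Both Band 2: Station 1 gets 11 (best alternative 8); Station 2 gets 11 (best alternative 9). Neither deviates — NE.
(Band 3, Band 1) is not a NE: Station 1 would switch to Band 1 (11 > 2).
No other cell survives both best-response checks, so there are 3 pure NE.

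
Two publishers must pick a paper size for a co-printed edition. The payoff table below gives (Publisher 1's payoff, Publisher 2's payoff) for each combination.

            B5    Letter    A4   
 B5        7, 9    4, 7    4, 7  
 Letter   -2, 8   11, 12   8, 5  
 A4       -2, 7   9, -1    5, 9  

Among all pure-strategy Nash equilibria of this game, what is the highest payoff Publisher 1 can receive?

11

Both B5 is a pure NE (Publisher 1: 7 ≥ -2; Publisher 2: 9 ≥ 7). Publisher 1 gets 7.
Both Letter is a pure NE (Publisher 1: 11 ≥ 9; Publisher 2: 12 ≥ 8). Publisher 1 gets 11.
Every other cell has a profitable deviation for at least one player. Highest of {7, 11} is 11.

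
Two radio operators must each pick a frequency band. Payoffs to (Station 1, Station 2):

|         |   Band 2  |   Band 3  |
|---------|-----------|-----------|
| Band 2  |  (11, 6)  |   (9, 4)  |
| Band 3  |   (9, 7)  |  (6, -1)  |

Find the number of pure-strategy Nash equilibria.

1

Both Band 2: Station 1 gets 11 (best alternative 9); Station 2 gets 6 (best alternative 4). Neither deviates — NE.
Both Band 3 is not a NE: Station 1 would switch to Band 2 (9 > 6).
No other cell survives both best-response checks, so there is 1 pure NE.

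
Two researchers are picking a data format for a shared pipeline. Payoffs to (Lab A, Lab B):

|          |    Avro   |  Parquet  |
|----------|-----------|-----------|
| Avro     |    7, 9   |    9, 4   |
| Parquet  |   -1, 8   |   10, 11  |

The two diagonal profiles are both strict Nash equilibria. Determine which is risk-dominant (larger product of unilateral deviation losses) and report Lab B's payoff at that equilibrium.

At both Avro: Lab A loses 7 − (-1) = 8 by deviating; Lab B loses 9 − 4 = 5. Product = 8·5 = 40.
At both Parquet: Lab A loses 10 − 9 = 1 by deviating; Lab B loses 11 − 8 = 3. Product = 1·3 = 3.
40 > 3, so both Avro is risk-dominant. Lab B's payoff there is 9.

9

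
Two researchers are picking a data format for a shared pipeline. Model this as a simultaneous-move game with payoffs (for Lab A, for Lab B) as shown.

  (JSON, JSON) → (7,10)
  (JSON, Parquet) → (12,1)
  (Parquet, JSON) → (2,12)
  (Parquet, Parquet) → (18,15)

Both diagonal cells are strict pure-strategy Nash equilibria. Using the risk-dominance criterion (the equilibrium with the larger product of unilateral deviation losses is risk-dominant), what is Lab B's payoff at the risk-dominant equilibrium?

At both JSON: Lab A loses 7 − 2 = 5 by deviating; Lab B loses 10 − 1 = 9. Product = 5·9 = 45.
At both Parquet: Lab A loses 18 − 12 = 6 by deviating; Lab B loses 15 − 12 = 3. Product = 6·3 = 18.
45 > 18, so both JSON is risk-dominant. Lab B's payoff there is 10.

10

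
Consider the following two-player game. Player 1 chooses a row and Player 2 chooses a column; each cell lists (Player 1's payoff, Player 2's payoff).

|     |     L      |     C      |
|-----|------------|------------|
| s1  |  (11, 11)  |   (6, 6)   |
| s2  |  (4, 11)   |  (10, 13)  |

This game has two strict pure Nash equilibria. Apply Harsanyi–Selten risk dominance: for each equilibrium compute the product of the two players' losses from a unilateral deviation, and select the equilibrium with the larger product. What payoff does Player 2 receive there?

At (s1, L): Player 1 loses 11 − 4 = 7 by deviating; Player 2 loses 11 − 6 = 5. Product = 7·5 = 35.
At (s2, C): Player 1 loses 10 − 6 = 4 by deviating; Player 2 loses 13 − 11 = 2. Product = 4·2 = 8.
35 > 8, so (s1, L) is risk-dominant. Player 2's payoff there is 11.

11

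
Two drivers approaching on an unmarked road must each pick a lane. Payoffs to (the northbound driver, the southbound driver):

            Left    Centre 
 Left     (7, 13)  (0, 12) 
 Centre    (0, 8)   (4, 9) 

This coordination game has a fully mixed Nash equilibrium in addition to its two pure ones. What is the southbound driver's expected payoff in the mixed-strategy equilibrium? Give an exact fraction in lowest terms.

21/2

The northbound driver mixes with probability p on Left, chosen so the southbound driver is indifferent: 13p + 8(1−p) = 12p + 9(1−p) gives p = 1/2.
The southbound driver's expected payoff is 13·1/2 + 8·1/2 = 21/2.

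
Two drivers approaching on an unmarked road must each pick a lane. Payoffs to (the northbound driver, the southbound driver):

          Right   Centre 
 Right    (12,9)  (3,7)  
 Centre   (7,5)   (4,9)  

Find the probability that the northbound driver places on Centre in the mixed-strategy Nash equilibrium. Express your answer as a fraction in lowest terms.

The northbound driver's mix p on Right must make the southbound driver indifferent between Right and Centre.
The southbound driver's payoff from Right: 9p + 5(1−p). From Centre: 7p + 9(1−p).
Set equal: 2p = 4(1−p) → p = 4/6 = 2/3.
Probability on Centre is 1 − 2/3 = 1/3.

1/3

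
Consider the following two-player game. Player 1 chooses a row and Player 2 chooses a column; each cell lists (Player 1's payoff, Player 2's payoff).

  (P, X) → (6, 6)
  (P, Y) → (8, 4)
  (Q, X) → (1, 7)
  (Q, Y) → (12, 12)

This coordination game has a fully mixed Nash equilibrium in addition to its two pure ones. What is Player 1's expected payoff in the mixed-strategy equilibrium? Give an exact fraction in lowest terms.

64/9

Player 2 mixes with probability q on X, chosen so Player 1 is indifferent: 6q + 8(1−q) = 1q + 12(1−q) gives q = 4/9.
Player 1's expected payoff (from either row, since indifferent) is 6·4/9 + 8·5/9 = 64/9.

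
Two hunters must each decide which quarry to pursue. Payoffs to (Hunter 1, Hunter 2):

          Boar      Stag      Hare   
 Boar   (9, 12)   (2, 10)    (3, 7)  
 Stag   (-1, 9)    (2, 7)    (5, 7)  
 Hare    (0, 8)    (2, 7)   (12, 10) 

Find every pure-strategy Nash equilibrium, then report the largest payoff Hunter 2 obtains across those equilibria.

12

Both Boar is a pure NE (Hunter 1: 9 ≥ 0; Hunter 2: 12 ≥ 10). Hunter 2 gets 12.
Both Hare is a pure NE (Hunter 1: 12 ≥ 5; Hunter 2: 10 ≥ 8). Hunter 2 gets 10.
Every other cell has a profitable deviation for at least one player. Highest of {12, 10} is 12.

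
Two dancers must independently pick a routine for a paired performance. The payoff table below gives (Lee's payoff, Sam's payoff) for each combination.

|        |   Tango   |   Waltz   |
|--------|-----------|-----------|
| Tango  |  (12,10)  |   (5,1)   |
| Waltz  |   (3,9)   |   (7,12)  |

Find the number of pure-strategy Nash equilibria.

Both Tango: Lee gets 12 (best alternative 3); Sam gets 10 (best alternative 1). Neither deviates — NE.
Both Waltz: Lee gets 7 (best alternative 5); Sam gets 12 (best alternative 9). Neither deviates — NE.
(Waltz, Tango) is not a NE: Lee would switch to Tango (12 > 3).
No other cell survives both best-response checks, so there are 2 pure NE.

2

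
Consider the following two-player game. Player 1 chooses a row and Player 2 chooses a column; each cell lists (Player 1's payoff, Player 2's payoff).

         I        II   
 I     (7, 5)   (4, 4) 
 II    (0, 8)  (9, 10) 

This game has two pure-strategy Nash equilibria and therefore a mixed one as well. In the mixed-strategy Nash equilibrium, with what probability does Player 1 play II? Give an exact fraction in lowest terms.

Player 1's mix p on I must make Player 2 indifferent between I and II.
Player 2's payoff from I: 5p + 8(1−p). From II: 4p + 10(1−p).
Set equal: 1p = 2(1−p) → p = 2/3.
Probability on II is 1 − 2/3 = 1/3.

1/3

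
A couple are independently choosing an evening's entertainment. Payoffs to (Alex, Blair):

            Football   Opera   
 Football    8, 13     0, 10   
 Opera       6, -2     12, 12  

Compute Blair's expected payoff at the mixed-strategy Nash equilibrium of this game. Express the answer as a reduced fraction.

Alex mixes with probability p on Football, chosen so Blair is indifferent: 13p + (-2)(1−p) = 10p + 12(1−p) gives p = 14/17.
Blair's expected payoff is 13·14/17 + (-2)·3/17 = 176/17.

176/17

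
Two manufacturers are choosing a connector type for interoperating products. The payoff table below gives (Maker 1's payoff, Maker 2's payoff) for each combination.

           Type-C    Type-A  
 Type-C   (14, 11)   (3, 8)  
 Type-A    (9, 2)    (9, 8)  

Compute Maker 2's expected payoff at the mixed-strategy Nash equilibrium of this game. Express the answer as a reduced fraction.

8

Maker 1 mixes with probability p on Type-C, chosen so Maker 2 is indifferent: 11p + 2(1−p) = 8p + 8(1−p) gives p = 2/3.
Maker 2's expected payoff is 11·2/3 + 2·1/3 = 8.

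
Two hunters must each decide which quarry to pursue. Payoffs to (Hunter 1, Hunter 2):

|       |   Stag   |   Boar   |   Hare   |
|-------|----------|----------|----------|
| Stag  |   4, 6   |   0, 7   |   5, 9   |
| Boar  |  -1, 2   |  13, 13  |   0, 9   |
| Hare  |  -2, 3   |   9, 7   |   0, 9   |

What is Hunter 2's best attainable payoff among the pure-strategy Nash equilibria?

13

(Stag, Hare) is a pure NE (Hunter 1: 5 ≥ 0; Hunter 2: 9 ≥ 7). Hunter 2 gets 9.
Both Boar is a pure NE (Hunter 1: 13 ≥ 9; Hunter 2: 13 ≥ 9). Hunter 2 gets 13.
Every other cell has a profitable deviation for at least one player. Highest of {9, 13} is 13.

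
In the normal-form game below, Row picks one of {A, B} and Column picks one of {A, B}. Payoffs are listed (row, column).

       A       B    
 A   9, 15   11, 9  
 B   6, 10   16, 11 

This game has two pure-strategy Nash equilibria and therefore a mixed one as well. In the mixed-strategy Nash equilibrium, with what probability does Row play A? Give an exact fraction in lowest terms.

Row's mix p on A must make Column indifferent between A and B.
Column's payoff from A: 15p + 10(1−p). From B: 9p + 11(1−p).
Set equal: 6p = 1(1−p) → p = 1/7.

1/7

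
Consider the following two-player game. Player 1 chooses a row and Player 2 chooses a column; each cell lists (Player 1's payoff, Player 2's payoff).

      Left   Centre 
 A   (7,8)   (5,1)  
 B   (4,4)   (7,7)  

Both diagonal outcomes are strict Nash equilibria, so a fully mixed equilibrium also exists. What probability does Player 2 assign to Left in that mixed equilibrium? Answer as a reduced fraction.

2/5

Player 2's mix q on Left must make Player 1 indifferent between A and B.
Player 1's payoff from A: 7q + 5(1−q). From B: 4q + 7(1−q).
Set equal: 3q = 2(1−q) → q = 2/5.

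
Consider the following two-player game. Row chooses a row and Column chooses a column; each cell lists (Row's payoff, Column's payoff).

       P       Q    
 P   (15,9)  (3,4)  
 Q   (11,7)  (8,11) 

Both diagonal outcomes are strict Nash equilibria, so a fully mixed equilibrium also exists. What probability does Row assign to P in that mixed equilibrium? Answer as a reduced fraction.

4/9

Row's mix p on P must make Column indifferent between P and Q.
Column's payoff from P: 9p + 7(1−p). From Q: 4p + 11(1−p).
Set equal: 5p = 4(1−p) → p = 4/9.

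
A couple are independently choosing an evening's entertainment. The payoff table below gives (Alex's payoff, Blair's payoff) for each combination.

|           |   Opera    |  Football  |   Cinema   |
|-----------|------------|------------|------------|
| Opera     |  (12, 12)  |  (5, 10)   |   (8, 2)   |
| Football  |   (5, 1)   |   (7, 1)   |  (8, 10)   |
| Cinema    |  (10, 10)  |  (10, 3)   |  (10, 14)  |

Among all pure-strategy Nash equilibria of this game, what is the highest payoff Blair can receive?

Both Opera is a pure NE (Alex: 12 ≥ 10; Blair: 12 ≥ 10). Blair gets 12.
Both Cinema is a pure NE (Alex: 10 ≥ 8; Blair: 14 ≥ 10). Blair gets 14.
Every other cell has a profitable deviation for at least one player. Highest of {12, 14} is 14.

14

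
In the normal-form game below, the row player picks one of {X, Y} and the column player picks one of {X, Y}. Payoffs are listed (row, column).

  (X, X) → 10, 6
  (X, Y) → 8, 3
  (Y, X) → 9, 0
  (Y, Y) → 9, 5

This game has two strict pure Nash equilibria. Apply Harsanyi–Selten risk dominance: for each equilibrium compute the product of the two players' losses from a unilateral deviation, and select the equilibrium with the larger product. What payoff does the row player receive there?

At both X: the row player loses 10 − 9 = 1 by deviating; the column player loses 6 − 3 = 3. Product = 1·3 = 3.
At both Y: the row player loses 9 − 8 = 1 by deviating; the column player loses 5 − 0 = 5. Product = 1·5 = 5.
5 > 3, so both Y is risk-dominant. The row player's payoff there is 9.

9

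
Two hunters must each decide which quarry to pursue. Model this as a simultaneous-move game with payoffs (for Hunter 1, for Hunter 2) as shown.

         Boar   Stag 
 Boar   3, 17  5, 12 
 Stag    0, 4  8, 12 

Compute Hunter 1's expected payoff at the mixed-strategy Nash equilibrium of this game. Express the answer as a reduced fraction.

4

Hunter 2 mixes with probability q on Boar, chosen so Hunter 1 is indifferent: 3q + 5(1−q) = 0q + 8(1−q) gives q = 1/2.
Hunter 1's expected payoff (from either row, since indifferent) is 3·1/2 + 5·1/2 = 4.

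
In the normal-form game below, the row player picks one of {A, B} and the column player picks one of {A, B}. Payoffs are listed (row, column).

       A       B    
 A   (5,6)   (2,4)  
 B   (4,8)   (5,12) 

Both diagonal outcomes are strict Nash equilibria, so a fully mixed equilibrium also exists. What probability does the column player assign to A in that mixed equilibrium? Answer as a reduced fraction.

The column player's mix q on A must make the row player indifferent between A and B.
The row player's payoff from A: 5q + 2(1−q). From B: 4q + 5(1−q).
Set equal: 1q = 3(1−q) → q = 3/4.

3/4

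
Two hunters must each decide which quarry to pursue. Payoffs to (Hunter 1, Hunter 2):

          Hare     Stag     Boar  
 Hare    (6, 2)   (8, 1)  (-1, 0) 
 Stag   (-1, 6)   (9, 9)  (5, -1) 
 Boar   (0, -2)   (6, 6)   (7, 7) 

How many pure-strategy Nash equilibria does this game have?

Both Hare: Hunter 1 gets 6 (best alternative 0); Hunter 2 gets 2 (best alternative 1). Neither deviates — NE.
Both Stag: Hunter 1 gets 9 (best alternative 8); Hunter 2 gets 9 (best alternative 6). Neither deviates — NE.
Both Boar: Hunter 1 gets 7 (best alternative 5); Hunter 2 gets 7 (best alternative 6). Neither deviates — NE.
(Boar, Stag) is not a NE: Hunter 1 would switch to Stag (9 > 6).
No other cell survives both best-response checks, so there are 3 pure NE.

3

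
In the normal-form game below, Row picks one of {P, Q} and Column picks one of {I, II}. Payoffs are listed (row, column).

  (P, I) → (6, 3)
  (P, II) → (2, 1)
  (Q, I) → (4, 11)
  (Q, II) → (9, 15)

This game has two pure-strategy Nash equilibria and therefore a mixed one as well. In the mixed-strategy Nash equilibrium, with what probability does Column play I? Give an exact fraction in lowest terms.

7/9

Column's mix q on I must make Row indifferent between P and Q.
Row's payoff from P: 6q + 2(1−q). From Q: 4q + 9(1−q).
Set equal: 2q = 7(1−q) → q = 7/9.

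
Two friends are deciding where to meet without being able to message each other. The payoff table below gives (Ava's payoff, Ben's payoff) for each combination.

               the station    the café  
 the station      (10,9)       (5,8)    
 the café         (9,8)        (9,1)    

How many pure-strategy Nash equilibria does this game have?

Both the station: Ava gets 10 (best alternative 9); Ben gets 9 (best alternative 8). Neither deviates — NE.
Both the café is not a NE: Ben would switch to the station (8 > 1).
No other cell survives both best-response checks, so there is 1 pure NE.

1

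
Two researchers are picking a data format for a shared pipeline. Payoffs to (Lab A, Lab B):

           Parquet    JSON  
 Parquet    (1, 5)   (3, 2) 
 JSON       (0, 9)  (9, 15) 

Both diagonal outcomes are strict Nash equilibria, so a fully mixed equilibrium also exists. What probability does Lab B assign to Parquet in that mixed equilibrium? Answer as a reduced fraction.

6/7

Lab B's mix q on Parquet must make Lab A indifferent between Parquet and JSON.
Lab A's payoff from Parquet: 1q + 3(1−q). From JSON: 0q + 9(1−q).
Set equal: 1q = 6(1−q) → q = 6/7.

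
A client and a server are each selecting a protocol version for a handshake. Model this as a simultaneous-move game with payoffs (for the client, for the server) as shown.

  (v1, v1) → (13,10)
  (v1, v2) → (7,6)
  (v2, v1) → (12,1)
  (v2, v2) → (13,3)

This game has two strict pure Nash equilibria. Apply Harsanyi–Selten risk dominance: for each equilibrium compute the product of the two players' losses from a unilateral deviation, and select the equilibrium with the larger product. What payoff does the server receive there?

3

At both v1: the client loses 13 − 12 = 1 by deviating; the server loses 10 − 6 = 4. Product = 1·4 = 4.
At both v2: the client loses 13 − 7 = 6 by deviating; the server loses 3 − 1 = 2. Product = 6·2 = 12.
12 > 4, so both v2 is risk-dominant. The server's payoff there is 3.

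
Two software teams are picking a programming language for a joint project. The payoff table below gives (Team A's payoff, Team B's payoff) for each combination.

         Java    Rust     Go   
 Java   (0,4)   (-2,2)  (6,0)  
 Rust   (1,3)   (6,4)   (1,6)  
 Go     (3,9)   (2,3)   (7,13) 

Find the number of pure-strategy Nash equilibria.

1

Both Go: Team A gets 7 (best alternative 6); Team B gets 13 (best alternative 9). Neither deviates — NE.
Both Java is not a NE: Team A would switch to Go (3 > 0).
No other cell survives both best-response checks, so there is 1 pure NE.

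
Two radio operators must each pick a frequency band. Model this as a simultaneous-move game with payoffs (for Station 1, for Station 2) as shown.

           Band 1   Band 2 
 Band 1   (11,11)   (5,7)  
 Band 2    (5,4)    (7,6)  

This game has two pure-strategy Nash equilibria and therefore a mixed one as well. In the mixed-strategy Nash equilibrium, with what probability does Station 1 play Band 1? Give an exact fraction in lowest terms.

Station 1's mix p on Band 1 must make Station 2 indifferent between Band 1 and Band 2.
Station 2's payoff from Band 1: 11p + 4(1−p). From Band 2: 7p + 6(1−p).
Set equal: 4p = 2(1−p) → p = 2/6 = 1/3.

1/3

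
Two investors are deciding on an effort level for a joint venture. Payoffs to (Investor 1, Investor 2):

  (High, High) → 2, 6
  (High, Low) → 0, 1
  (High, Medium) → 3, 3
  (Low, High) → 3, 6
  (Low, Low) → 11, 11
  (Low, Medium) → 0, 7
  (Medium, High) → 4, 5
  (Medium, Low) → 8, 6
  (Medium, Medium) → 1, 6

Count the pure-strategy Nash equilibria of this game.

1

Both Low: Investor 1 gets 11 (best alternative 8); Investor 2 gets 11 (best alternative 7). Neither deviates — NE.
Both High is not a NE: Investor 1 would switch to Medium (4 > 2).
No other cell survives both best-response checks, so there is 1 pure NE.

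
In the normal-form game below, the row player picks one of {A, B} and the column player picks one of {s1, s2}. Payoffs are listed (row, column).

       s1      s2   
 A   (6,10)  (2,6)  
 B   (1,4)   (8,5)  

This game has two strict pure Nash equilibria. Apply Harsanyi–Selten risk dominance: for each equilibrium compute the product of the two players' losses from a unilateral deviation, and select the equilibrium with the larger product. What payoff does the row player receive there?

6

At (A, s1): the row player loses 6 − 1 = 5 by deviating; the column player loses 10 − 6 = 4. Product = 5·4 = 20.
At (B, s2): the row player loses 8 − 2 = 6 by deviating; the column player loses 5 − 4 = 1. Product = 6·1 = 6.
20 > 6, so (A, s1) is risk-dominant. The row player's payoff there is 6.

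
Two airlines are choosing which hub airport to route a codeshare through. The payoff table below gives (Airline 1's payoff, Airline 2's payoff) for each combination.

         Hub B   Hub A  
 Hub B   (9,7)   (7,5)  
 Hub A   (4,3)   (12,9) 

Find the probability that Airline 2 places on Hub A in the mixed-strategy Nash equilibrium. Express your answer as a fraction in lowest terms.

1/2

Airline 2's mix q on Hub B must make Airline 1 indifferent between Hub B and Hub A.
Airline 1's payoff from Hub B: 9q + 7(1−q). From Hub A: 4q + 12(1−q).
Set equal: 5q = 5(1−q) → q = 5/10 = 1/2.
Probability on Hub A is 1 − 1/2 = 1/2.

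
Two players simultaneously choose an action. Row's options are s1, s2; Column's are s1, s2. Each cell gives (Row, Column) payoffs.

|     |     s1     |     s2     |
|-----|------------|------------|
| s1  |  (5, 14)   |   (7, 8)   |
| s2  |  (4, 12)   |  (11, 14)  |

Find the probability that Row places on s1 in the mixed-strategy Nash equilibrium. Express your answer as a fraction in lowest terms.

1/4

Row's mix p on s1 must make Column indifferent between s1 and s2.
Column's payoff from s1: 14p + 12(1−p). From s2: 8p + 14(1−p).
Set equal: 6p = 2(1−p) → p = 2/8 = 1/4.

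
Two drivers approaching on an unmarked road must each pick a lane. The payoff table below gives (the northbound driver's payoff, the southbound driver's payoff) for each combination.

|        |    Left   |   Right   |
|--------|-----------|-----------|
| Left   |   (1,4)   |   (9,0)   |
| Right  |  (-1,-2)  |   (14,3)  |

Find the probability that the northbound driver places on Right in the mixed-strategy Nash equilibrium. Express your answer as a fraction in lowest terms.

The northbound driver's mix p on Left must make the southbound driver indifferent between Left and Right.
The southbound driver's payoff from Left: 4p + (-2)(1−p). From Right: 0p + 3(1−p).
Set equal: 4p = 5(1−p) → p = 5/9.
Probability on Right is 1 − 5/9 = 4/9.

4/9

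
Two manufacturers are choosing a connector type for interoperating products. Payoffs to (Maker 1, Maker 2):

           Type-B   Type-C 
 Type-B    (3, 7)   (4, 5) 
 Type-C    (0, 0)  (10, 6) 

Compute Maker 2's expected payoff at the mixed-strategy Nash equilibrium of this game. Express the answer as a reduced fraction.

21/4

Maker 1 mixes with probability p on Type-B, chosen so Maker 2 is indifferent: 7p + 0(1−p) = 5p + 6(1−p) gives p = 3/4.
Maker 2's expected payoff is 7·3/4 + 0·1/4 = 21/4.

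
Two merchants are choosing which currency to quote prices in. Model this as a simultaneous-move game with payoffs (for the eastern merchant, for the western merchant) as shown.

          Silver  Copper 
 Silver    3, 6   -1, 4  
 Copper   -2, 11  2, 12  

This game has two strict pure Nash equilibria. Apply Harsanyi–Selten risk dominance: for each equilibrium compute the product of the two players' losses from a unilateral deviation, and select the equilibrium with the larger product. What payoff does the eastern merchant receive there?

3

At both Silver: the eastern merchant loses 3 − (-2) = 5 by deviating; the western merchant loses 6 − 4 = 2. Product = 5·2 = 10.
At both Copper: the eastern merchant loses 2 − (-1) = 3 by deviating; the western merchant loses 12 − 11 = 1. Product = 3·1 = 3.
10 > 3, so both Silver is risk-dominant. The eastern merchant's payoff there is 3.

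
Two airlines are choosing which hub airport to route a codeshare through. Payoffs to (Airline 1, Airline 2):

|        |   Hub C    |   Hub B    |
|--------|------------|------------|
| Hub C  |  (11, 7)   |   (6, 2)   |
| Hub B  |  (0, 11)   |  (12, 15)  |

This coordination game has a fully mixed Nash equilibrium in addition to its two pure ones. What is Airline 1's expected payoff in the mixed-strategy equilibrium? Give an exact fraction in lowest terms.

132/17

Airline 2 mixes with probability q on Hub C, chosen so Airline 1 is indifferent: 11q + 6(1−q) = 0q + 12(1−q) gives q = 6/17.
Airline 1's expected payoff (from either row, since indifferent) is 11·6/17 + 6·11/17 = 132/17.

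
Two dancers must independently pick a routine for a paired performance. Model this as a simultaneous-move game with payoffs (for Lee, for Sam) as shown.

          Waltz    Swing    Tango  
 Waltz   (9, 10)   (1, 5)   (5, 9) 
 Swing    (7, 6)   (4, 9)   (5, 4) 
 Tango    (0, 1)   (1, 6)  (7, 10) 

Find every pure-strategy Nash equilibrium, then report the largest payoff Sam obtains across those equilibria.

10

Both Waltz is a pure NE (Lee: 9 ≥ 7; Sam: 10 ≥ 9). Sam gets 10.
Both Swing is a pure NE (Lee: 4 ≥ 1; Sam: 9 ≥ 6). Sam gets 9.
Both Tango is a pure NE (Lee: 7 ≥ 5; Sam: 10 ≥ 6). Sam gets 10.
Every other cell has a profitable deviation for at least one player. Highest of {10, 9, 10} is 10.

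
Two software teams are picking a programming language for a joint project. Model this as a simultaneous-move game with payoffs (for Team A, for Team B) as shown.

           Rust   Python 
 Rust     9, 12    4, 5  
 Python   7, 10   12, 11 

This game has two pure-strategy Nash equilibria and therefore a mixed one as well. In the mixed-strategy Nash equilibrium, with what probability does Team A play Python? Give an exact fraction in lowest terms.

7/8

Team A's mix p on Rust must make Team B indifferent between Rust and Python.
Team B's payoff from Rust: 12p + 10(1−p). From Python: 5p + 11(1−p).
Set equal: 7p = 1(1−p) → p = 1/8.
Probability on Python is 1 − 1/8 = 7/8.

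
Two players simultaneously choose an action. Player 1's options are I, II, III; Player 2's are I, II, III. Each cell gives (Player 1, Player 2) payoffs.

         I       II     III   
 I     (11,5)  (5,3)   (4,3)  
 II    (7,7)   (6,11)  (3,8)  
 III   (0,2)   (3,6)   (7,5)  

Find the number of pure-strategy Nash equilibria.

2

Both I: Player 1 gets 11 (best alternative 7); Player 2 gets 5 (best alternative 3). Neither deviates — NE.
Both II: Player 1 gets 6 (best alternative 5); Player 2 gets 11 (best alternative 8). Neither deviates — NE.
Both III is not a NE: Player 2 would switch to II (6 > 5).
No other cell survives both best-response checks, so there are 2 pure NE.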